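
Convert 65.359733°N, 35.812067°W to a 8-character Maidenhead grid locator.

Add 180° to longitude and 90° to latitude: 144.18793, 155.35973.
Field (20°×10°, letters A–R): 144.18793/20 → 7 → H, 155.35973/10 → 15 → P; chars HP.
Square (2°×1°, digits 0–9): 4.18793/2 → 2, 5.35973/1 → 5; chars 25.
Subsquare (5′×2.5′, letters a–x): 0.18793/0.0833333 → 2 → c, 0.35973/0.0416667 → 8 → i; chars ci.
Extended square (30″×15″, digits 0–9): 0.02127/0.00833333 → 2, 0.02640/0.00416667 → 6; chars 26.

HP25ci26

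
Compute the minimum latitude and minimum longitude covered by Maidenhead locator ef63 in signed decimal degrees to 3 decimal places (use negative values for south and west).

-37.000, -88.000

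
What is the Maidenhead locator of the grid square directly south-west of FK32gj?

FK32fi

Longitude subsquare g = 6; −1 → 5 = f.
Latitude subsquare j = 9; −1 → 8 = i.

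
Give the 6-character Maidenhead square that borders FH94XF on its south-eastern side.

Longitude subsquare x = 23; +1 → 24, wraps to 0 = a, carry into square.
Longitude square 9; +1 → 10, wraps to 0, carry into field.
Longitude field F = 5; +1 → 6 = G.
Latitude subsquare f = 5; −1 → 4 = e.

GH04ae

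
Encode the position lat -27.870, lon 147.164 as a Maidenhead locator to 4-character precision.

QG32

Shift to the Maidenhead origin (180°W, 90°S): lon 327.16, lat 62.13.
Field: 327.16/20 → 16 → Q, 62.13/10 → 6 → G; chars QG.
Square: 7.16/2 → 3, 2.13/1 → 2; chars 32.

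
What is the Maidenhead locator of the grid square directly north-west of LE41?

LE32

Longitude square 4; −1 → 3.
Latitude square 1; +1 → 2.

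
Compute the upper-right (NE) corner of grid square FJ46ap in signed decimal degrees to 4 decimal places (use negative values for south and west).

6.6667, -71.9167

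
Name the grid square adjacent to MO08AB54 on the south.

Latitude extended square 4; −1 → 3.
The longitude characters are unchanged.

MO08ab53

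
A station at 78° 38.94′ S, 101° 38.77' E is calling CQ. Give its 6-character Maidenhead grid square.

OB01ti

Add 180° to longitude and 90° to latitude: 281.6462, 11.3510.
Field: 281.6462/20 → 14 → O, 11.3510/10 → 1 → B; chars OB.
Square: 1.6462/2 → 0, 1.3510/1 → 1; chars 01.
Subsquare: 1.6462/0.0833333 → 19 → t, 0.3510/0.0416667 → 8 → i; chars ti.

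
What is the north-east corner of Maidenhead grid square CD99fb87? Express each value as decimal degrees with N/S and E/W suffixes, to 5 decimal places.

50.92500° S, 121.50833° W

Field C=2, D=3: +2·20° lon, +3·10° lat → SW at lon -140°, lat -60°.
Square 9, 9: +9·2° lon, +9·1° lat → SW at lon -122°, lat -51°.
Subsquare f=5, b=1: +5·0.0833333° lon, +1·0.0416667° lat → SW at lon -121.583°, lat -50.9583°.
Extended square 8, 7: +8·0.00833333° lon, +7·0.00416667° lat → SW at lon -121.517°, lat -50.9292°.
Cell spans 0.00833333° lon × 0.00416667° lat. NE corner is SW corner plus one full cell.
latitude 50.92500° S, longitude 121.50833° W.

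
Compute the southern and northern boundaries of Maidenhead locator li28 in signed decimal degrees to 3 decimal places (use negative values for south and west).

-2.000, -1.000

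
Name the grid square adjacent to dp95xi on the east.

Longitude subsquare x = 23; +1 → 24, wraps to 0 = a, carry into square.
Longitude square 9; +1 → 10, wraps to 0, carry into field.
Longitude field D = 3; +1 → 4 = E.
The latitude characters are unchanged.

EP05ai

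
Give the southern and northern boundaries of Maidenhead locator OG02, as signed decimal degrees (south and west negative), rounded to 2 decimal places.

Field O=14, G=6: +14·20° lon, +6·10° lat → SW at lon 100°, lat -30°.
Square 0, 2: +0·2° lon, +2·1° lat → SW at lon 100°, lat -28°.
Cell spans 2° lon × 1° lat.
south -28.00, north -27.00.

-28.00, -27.00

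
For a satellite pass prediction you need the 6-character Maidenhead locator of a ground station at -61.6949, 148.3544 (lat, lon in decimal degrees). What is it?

QC48eh

Offset from 180°W / 90°S: lon 328.3544°, lat 28.3051°.
Field: 328.3544/20 → 16 → Q, 28.3051/10 → 2 → C; chars QC.
Square: 8.3544/2 → 4, 8.3051/1 → 8; chars 48.
Subsquare: 0.3544/0.0833333 → 4 → e, 0.3051/0.0416667 → 7 → h; chars eh.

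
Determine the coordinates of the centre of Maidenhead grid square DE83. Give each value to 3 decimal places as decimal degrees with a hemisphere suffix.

46.500° S, 103.000° W

Field D=3, E=4: +3·20° lon, +4·10° lat → SW at lon -120°, lat -50°.
Square 8, 3: +8·2° lon, +3·1° lat → SW at lon -104°, lat -47°.
Cell spans 2° lon × 1° lat. Centre is SW corner plus half of each.
latitude 46.500° S, longitude 103.000° W.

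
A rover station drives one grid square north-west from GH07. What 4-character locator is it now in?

Longitude square 0; −1 → -1, wraps to 9, carry into field.
Longitude field G = 6; −1 → 5 = F.
Latitude square 7; +1 → 8.

FH98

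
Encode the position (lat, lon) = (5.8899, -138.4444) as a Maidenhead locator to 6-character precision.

Offset from 180°W / 90°S: lon 41.5556°, lat 95.8899°.
Field: lon ⌊41.5556/20⌋ = 2 → C; lat ⌊95.8899/10⌋ = 9 → J.
Square: lon ⌊1.5556/2⌋ = 0; lat ⌊5.8899/1⌋ = 5.
Subsquare: lon ⌊1.5556/0.0833333⌋ = 18 → s; lat ⌊0.8899/0.0416667⌋ = 21 → v.

CJ05sv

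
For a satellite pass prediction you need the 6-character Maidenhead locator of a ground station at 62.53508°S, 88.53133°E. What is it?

Offset from 180°W / 90°S: lon 268.5313°, lat 27.4649°.
Field (20°×10°, letters A–R): 268.5313/20 → 13 → N, 27.4649/10 → 2 → C; chars NC.
Square (2°×1°, digits 0–9): 8.5313/2 → 4, 7.4649/1 → 7; chars 47.
Subsquare (5′×2.5′, letters a–x): 0.5313/0.0833333 → 6 → g, 0.4649/0.0416667 → 11 → l; chars gl.

NC47gl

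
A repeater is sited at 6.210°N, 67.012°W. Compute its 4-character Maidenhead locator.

FJ66

Shift to the Maidenhead origin (180°W, 90°S): lon 112.99, lat 96.21.
Field (20°×10°, letters A–R): lon ⌊112.99/20⌋ = 5 → F; lat ⌊96.21/10⌋ = 9 → J.
Square (2°×1°, digits 0–9): lon ⌊12.99/2⌋ = 6; lat ⌊6.21/1⌋ = 6.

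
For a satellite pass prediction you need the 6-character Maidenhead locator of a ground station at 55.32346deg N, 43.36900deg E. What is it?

Add 180° to longitude and 90° to latitude: 223.3690, 145.3235.
Field (20°×10°, letters A–R): lon ⌊223.3690/20⌋ = 11 → L; lat ⌊145.3235/10⌋ = 14 → O.
Square (2°×1°, digits 0–9): lon ⌊3.3690/2⌋ = 1; lat ⌊5.3235/1⌋ = 5.
Subsquare (5′×2.5′, letters a–x): lon ⌊1.3690/0.0833333⌋ = 16 → q; lat ⌊0.3235/0.0416667⌋ = 7 → h.

LO15qh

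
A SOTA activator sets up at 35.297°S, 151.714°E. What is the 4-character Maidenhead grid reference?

QF54

Shift to the Maidenhead origin (180°W, 90°S): lon 331.71, lat 54.70.
Field (20°×10°, letters A–R): lon ⌊331.71/20⌋ = 16 → Q; lat ⌊54.70/10⌋ = 5 → F.
Square (2°×1°, digits 0–9): lon ⌊11.71/2⌋ = 5; lat ⌊4.70/1⌋ = 4.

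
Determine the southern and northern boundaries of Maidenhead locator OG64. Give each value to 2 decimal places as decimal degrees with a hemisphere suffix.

26.00° S, 25.00° S

Field O=14, G=6: +14·20° lon, +6·10° lat → SW at lon 100°, lat -30°.
Square 6, 4: +6·2° lon, +4·1° lat → SW at lon 112°, lat -26°.
Cell spans 2° lon × 1° lat.
south 26.00° S, north 25.00° S.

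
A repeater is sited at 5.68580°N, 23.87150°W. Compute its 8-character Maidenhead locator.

Add 180° to longitude and 90° to latitude: 156.12850, 95.68580.
Field: 156.12850/20 → 7 → H, 95.68580/10 → 9 → J; chars HJ.
Square: 16.12850/2 → 8, 5.68580/1 → 5; chars 85.
Subsquare: 0.12850/0.0833333 → 1 → b, 0.68580/0.0416667 → 16 → q; chars bq.
Extended square: 0.04517/0.00833333 → 5, 0.01913/0.00416667 → 4; chars 54.

HJ85bq54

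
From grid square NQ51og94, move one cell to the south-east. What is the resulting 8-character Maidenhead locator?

NQ51pg03

Longitude extended square 9; +1 → 10, wraps to 0, carry into subsquare.
Longitude subsquare o = 14; +1 → 15 = p.
Latitude extended square 4; −1 → 3.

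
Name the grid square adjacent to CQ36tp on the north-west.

CQ36sq

Longitude subsquare t = 19; −1 → 18 = s.
Latitude subsquare p = 15; +1 → 16 = q.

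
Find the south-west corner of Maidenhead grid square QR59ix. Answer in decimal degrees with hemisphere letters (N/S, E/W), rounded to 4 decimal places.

89.9583° N, 150.6667° E

Field Q=16, R=17: +16·20° lon, +17·10° lat → SW at lon 140°, lat 80°.
Square 5, 9: +5·2° lon, +9·1° lat → SW at lon 150°, lat 89°.
Subsquare i=8, x=23: +8·0.0833333° lon, +23·0.0416667° lat → SW at lon 150.667°, lat 89.9583°.
latitude 89.9583° N, longitude 150.6667° E.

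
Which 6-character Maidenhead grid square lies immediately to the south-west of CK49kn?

Longitude subsquare k = 10; −1 → 9 = j.
Latitude subsquare n = 13; −1 → 12 = m.

CK49jm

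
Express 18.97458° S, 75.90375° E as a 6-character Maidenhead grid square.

Offset from 180°W / 90°S: lon 255.9038°, lat 71.0254°.
Field: lon ⌊255.9038/20⌋ = 12 → M; lat ⌊71.0254/10⌋ = 7 → H.
Square: lon ⌊15.9038/2⌋ = 7; lat ⌊1.0254/1⌋ = 1.
Subsquare: lon ⌊1.9038/0.0833333⌋ = 22 → w; lat ⌊0.0254/0.0416667⌋ = 0 → a.

MH71wa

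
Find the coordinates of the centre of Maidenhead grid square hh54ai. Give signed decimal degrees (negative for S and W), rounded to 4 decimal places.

-15.6458, -29.9583

Field H=7, H=7: +7·20° lon, +7·10° lat → SW at lon -40°, lat -20°.
Square 5, 4: +5·2° lon, +4·1° lat → SW at lon -30°, lat -16°.
Subsquare a=0, i=8: +0·0.0833333° lon, +8·0.0416667° lat → SW at lon -30°, lat -15.6667°.
Cell spans 0.0833333° lon × 0.0416667° lat. Centre is SW corner plus half of each.
latitude -15.6458, longitude -29.9583.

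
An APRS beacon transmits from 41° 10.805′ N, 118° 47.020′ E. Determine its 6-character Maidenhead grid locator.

ON91je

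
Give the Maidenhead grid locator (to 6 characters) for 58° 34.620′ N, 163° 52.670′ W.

Shift to the Maidenhead origin (180°W, 90°S): lon 16.1222, lat 148.5770.
Field: lon ⌊16.1222/20⌋ = 0 → A; lat ⌊148.5770/10⌋ = 14 → O.
Square: lon ⌊16.1222/2⌋ = 8; lat ⌊8.5770/1⌋ = 8.
Subsquare: lon ⌊0.1222/0.0833333⌋ = 1 → b; lat ⌊0.5770/0.0416667⌋ = 13 → n.

AO88bn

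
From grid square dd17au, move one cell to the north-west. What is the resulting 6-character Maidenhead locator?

Longitude subsquare a = 0; −1 → -1, wraps to 23 = x, carry into square.
Longitude square 1; −1 → 0.
Latitude subsquare u = 20; +1 → 21 = v.

DD07xv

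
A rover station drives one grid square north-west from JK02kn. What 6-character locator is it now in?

JK02jo

Longitude subsquare k = 10; −1 → 9 = j.
Latitude subsquare n = 13; +1 → 14 = o.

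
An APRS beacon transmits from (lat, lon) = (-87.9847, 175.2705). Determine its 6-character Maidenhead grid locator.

RA72pa

Shift to the Maidenhead origin (180°W, 90°S): lon 355.2705, lat 2.0153.
Field: lon ⌊355.2705/20⌋ = 17 → R; lat ⌊2.0153/10⌋ = 0 → A.
Square: lon ⌊15.2705/2⌋ = 7; lat ⌊2.0153/1⌋ = 2.
Subsquare: lon ⌊1.2705/0.0833333⌋ = 15 → p; lat ⌊0.0153/0.0416667⌋ = 0 → a.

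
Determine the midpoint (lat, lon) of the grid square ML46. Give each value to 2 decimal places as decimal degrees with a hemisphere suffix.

26.50° N, 69.00° E

Field M=12, L=11: +12·20° lon, +11·10° lat → SW at lon 60°, lat 20°.
Square 4, 6: +4·2° lon, +6·1° lat → SW at lon 68°, lat 26°.
Cell spans 2° lon × 1° lat. Centre is SW corner plus half of each.
latitude 26.50° N, longitude 69.00° E.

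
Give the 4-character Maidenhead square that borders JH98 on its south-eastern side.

KH07

Longitude square 9; +1 → 10, wraps to 0, carry into field.
Longitude field J = 9; +1 → 10 = K.
Latitude square 8; −1 → 7.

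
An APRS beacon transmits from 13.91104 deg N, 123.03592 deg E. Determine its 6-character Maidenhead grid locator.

Add 180° to longitude and 90° to latitude: 303.0359, 103.9110.
Field: 303.0359/20 → 15 → P, 103.9110/10 → 10 → K; chars PK.
Square: 3.0359/2 → 1, 3.9110/1 → 3; chars 13.
Subsquare: 1.0359/0.0833333 → 12 → m, 0.9110/0.0416667 → 21 → v; chars mv.

PK13mv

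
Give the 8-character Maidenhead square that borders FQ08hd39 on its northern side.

FQ08he30

Latitude extended square 9; +1 → 10, wraps to 0, carry into subsquare.
Latitude subsquare d = 3; +1 → 4 = e.
The longitude characters are unchanged.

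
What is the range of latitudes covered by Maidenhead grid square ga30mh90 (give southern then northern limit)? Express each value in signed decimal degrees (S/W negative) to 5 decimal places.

Field G=6, A=0: +6·20° lon, +0·10° lat → SW at lon -60°, lat -90°.
Square 3, 0: +3·2° lon, +0·1° lat → SW at lon -54°, lat -90°.
Subsquare m=12, h=7: +12·0.0833333° lon, +7·0.0416667° lat → SW at lon -53°, lat -89.7083°.
Extended square 9, 0: +9·0.00833333° lon, +0·0.00416667° lat → SW at lon -52.925°, lat -89.7083°.
Cell spans 0.00833333° lon × 0.00416667° lat.
south -89.70833, north -89.70417.

-89.70833, -89.70417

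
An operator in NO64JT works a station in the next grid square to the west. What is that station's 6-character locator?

NO64it

Longitude subsquare j = 9; −1 → 8 = i.
The latitude characters are unchanged.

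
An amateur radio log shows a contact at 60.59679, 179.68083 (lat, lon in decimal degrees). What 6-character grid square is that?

RP90uo

Offset from 180°W / 90°S: lon 359.6808°, lat 150.5968°.
Field: lon ⌊359.6808/20⌋ = 17 → R; lat ⌊150.5968/10⌋ = 15 → P.
Square: lon ⌊19.6808/2⌋ = 9; lat ⌊0.5968/1⌋ = 0.
Subsquare: lon ⌊1.6808/0.0833333⌋ = 20 → u; lat ⌊0.5968/0.0416667⌋ = 14 → o.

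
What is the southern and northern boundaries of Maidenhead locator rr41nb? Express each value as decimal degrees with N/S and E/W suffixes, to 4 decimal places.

81.0417° N, 81.0833° N

Field R=17, R=17: +17·20° lon, +17·10° lat → SW at lon 160°, lat 80°.
Square 4, 1: +4·2° lon, +1·1° lat → SW at lon 168°, lat 81°.
Subsquare n=13, b=1: +13·0.0833333° lon, +1·0.0416667° lat → SW at lon 169.083°, lat 81.0417°.
Cell spans 0.0833333° lon × 0.0416667° lat.
south 81.0417° N, north 81.0833° N.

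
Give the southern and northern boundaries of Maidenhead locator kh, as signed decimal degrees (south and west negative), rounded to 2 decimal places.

Field K=10, H=7: +10·20° lon, +7·10° lat → SW at lon 20°, lat -20°.
Cell spans 20° lon × 10° lat.
south -20.00, north -10.00.

-20.00, -10.00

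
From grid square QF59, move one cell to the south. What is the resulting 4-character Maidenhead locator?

QF58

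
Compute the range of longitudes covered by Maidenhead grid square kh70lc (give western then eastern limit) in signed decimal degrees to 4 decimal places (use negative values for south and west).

34.9167, 35.0000

Field K=10, H=7: +10·20° lon, +7·10° lat → SW at lon 20°, lat -20°.
Square 7, 0: +7·2° lon, +0·1° lat → SW at lon 34°, lat -20°.
Subsquare l=11, c=2: +11·0.0833333° lon, +2·0.0416667° lat → SW at lon 34.9167°, lat -19.9167°.
Cell spans 0.0833333° lon × 0.0416667° lat.
west 34.9167, east 35.0000.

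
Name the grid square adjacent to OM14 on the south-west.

Longitude square 1; −1 → 0.
Latitude square 4; −1 → 3.

OM03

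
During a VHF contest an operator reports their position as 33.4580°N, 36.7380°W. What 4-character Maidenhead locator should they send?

Add 180° to longitude and 90° to latitude: 143.26, 123.46.
Field: 143.26/20 → 7 → H, 123.46/10 → 12 → M; chars HM.
Square: 3.26/2 → 1, 3.46/1 → 3; chars 13.

HM13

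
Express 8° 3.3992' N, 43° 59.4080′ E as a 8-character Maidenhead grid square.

LJ18xb83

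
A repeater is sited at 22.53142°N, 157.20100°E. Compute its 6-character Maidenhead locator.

Add 180° to longitude and 90° to latitude: 337.2010, 112.5314.
Field: 337.2010/20 → 16 → Q, 112.5314/10 → 11 → L; chars QL.
Square: 17.2010/2 → 8, 2.5314/1 → 2; chars 82.
Subsquare: 1.2010/0.0833333 → 14 → o, 0.5314/0.0416667 → 12 → m; chars om.

QL82om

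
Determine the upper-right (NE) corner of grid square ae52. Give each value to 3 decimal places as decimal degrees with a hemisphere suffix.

Field A=0, E=4: +0·20° lon, +4·10° lat → SW at lon -180°, lat -50°.
Square 5, 2: +5·2° lon, +2·1° lat → SW at lon -170°, lat -48°.
Cell spans 2° lon × 1° lat. NE corner is SW corner plus one full cell.
latitude 47.000° S, longitude 168.000° W.

47.000° S, 168.000° W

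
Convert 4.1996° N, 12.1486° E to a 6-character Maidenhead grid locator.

JJ64be

Shift to the Maidenhead origin (180°W, 90°S): lon 192.1486, lat 94.1996.
Field (20°×10°, letters A–R): 192.1486/20 → 9 → J, 94.1996/10 → 9 → J; chars JJ.
Square (2°×1°, digits 0–9): 12.1486/2 → 6, 4.1996/1 → 4; chars 64.
Subsquare (5′×2.5′, letters a–x): 0.1486/0.0833333 → 1 → b, 0.1996/0.0416667 → 4 → e; chars be.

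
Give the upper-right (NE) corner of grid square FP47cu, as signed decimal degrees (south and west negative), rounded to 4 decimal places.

67.8750, -71.7500

Field F=5, P=15: +5·20° lon, +15·10° lat → SW at lon -80°, lat 60°.
Square 4, 7: +4·2° lon, +7·1° lat → SW at lon -72°, lat 67°.
Subsquare c=2, u=20: +2·0.0833333° lon, +20·0.0416667° lat → SW at lon -71.8333°, lat 67.8333°.
Cell spans 0.0833333° lon × 0.0416667° lat. NE corner is SW corner plus one full cell.
latitude 67.8750, longitude -71.7500.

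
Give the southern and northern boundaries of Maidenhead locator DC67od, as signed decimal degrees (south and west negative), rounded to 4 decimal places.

-62.8750, -62.8333

Field D=3, C=2: +3·20° lon, +2·10° lat → SW at lon -120°, lat -70°.
Square 6, 7: +6·2° lon, +7·1° lat → SW at lon -108°, lat -63°.
Subsquare o=14, d=3: +14·0.0833333° lon, +3·0.0416667° lat → SW at lon -106.833°, lat -62.875°.
Cell spans 0.0833333° lon × 0.0416667° lat.
south -62.8750, north -62.8333.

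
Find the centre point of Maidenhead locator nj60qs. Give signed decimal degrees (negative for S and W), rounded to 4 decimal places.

0.7708, 93.3750

Field N=13, J=9: +13·20° lon, +9·10° lat → SW at lon 80°, lat 0°.
Square 6, 0: +6·2° lon, +0·1° lat → SW at lon 92°, lat 0°.
Subsquare q=16, s=18: +16·0.0833333° lon, +18·0.0416667° lat → SW at lon 93.3333°, lat 0.75°.
Cell spans 0.0833333° lon × 0.0416667° lat. Centre is SW corner plus half of each.
latitude 0.7708, longitude 93.3750.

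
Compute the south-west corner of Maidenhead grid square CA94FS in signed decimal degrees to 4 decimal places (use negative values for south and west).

Field C=2, A=0: +2·20° lon, +0·10° lat → SW at lon -140°, lat -90°.
Square 9, 4: +9·2° lon, +4·1° lat → SW at lon -122°, lat -86°.
Subsquare f=5, s=18: +5·0.0833333° lon, +18·0.0416667° lat → SW at lon -121.583°, lat -85.25°.
latitude -85.2500, longitude -121.5833.

-85.2500, -121.5833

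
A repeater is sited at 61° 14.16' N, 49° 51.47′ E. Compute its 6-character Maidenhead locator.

LP41wf

Offset from 180°W / 90°S: lon 229.8578°, lat 151.2360°.
Field (20°×10°, letters A–R): lon ⌊229.8578/20⌋ = 11 → L; lat ⌊151.2360/10⌋ = 15 → P.
Square (2°×1°, digits 0–9): lon ⌊9.8578/2⌋ = 4; lat ⌊1.2360/1⌋ = 1.
Subsquare (5′×2.5′, letters a–x): lon ⌊1.8578/0.0833333⌋ = 22 → w; lat ⌊0.2360/0.0416667⌋ = 5 → f.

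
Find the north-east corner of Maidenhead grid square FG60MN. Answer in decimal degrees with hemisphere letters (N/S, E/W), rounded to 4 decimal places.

Field F=5, G=6: +5·20° lon, +6·10° lat → SW at lon -80°, lat -30°.
Square 6, 0: +6·2° lon, +0·1° lat → SW at lon -68°, lat -30°.
Subsquare m=12, n=13: +12·0.0833333° lon, +13·0.0416667° lat → SW at lon -67°, lat -29.4583°.
Cell spans 0.0833333° lon × 0.0416667° lat. NE corner is SW corner plus one full cell.
latitude 29.4167° S, longitude 66.9167° W.

29.4167° S, 66.9167° W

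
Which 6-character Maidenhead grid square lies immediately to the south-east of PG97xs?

QG07ar

Longitude subsquare x = 23; +1 → 24, wraps to 0 = a, carry into square.
Longitude square 9; +1 → 10, wraps to 0, carry into field.
Longitude field P = 15; +1 → 16 = Q.
Latitude subsquare s = 18; −1 → 17 = r.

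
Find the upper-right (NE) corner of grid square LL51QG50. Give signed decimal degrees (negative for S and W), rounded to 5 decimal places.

21.25417, 51.38333

Field L=11, L=11: +11·20° lon, +11·10° lat → SW at lon 40°, lat 20°.
Square 5, 1: +5·2° lon, +1·1° lat → SW at lon 50°, lat 21°.
Subsquare q=16, g=6: +16·0.0833333° lon, +6·0.0416667° lat → SW at lon 51.3333°, lat 21.25°.
Extended square 5, 0: +5·0.00833333° lon, +0·0.00416667° lat → SW at lon 51.375°, lat 21.25°.
Cell spans 0.00833333° lon × 0.00416667° lat. NE corner is SW corner plus one full cell.
latitude 21.25417, longitude 51.38333.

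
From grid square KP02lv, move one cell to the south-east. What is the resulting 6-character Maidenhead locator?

Longitude subsquare l = 11; +1 → 12 = m.
Latitude subsquare v = 21; −1 → 20 = u.

KP02mu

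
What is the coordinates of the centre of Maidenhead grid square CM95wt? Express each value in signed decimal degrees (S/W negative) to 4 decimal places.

Field C=2, M=12: +2·20° lon, +12·10° lat → SW at lon -140°, lat 30°.
Square 9, 5: +9·2° lon, +5·1° lat → SW at lon -122°, lat 35°.
Subsquare w=22, t=19: +22·0.0833333° lon, +19·0.0416667° lat → SW at lon -120.167°, lat 35.7917°.
Cell spans 0.0833333° lon × 0.0416667° lat. Centre is SW corner plus half of each.
latitude 35.8125, longitude -120.1250.

35.8125, -120.1250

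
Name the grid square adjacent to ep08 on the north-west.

DP99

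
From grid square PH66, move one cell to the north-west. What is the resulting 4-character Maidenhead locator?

PH57

Longitude square 6; −1 → 5.
Latitude square 6; +1 → 7.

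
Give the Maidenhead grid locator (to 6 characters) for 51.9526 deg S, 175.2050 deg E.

RD78ob

Add 180° to longitude and 90° to latitude: 355.2050, 38.0474.
Field: lon ⌊355.2050/20⌋ = 17 → R; lat ⌊38.0474/10⌋ = 3 → D.
Square: lon ⌊15.2050/2⌋ = 7; lat ⌊8.0474/1⌋ = 8.
Subsquare: lon ⌊1.2050/0.0833333⌋ = 14 → o; lat ⌊0.0474/0.0416667⌋ = 1 → b.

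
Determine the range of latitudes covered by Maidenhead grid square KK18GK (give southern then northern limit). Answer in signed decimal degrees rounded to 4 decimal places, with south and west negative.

Field K=10, K=10: +10·20° lon, +10·10° lat → SW at lon 20°, lat 10°.
Square 1, 8: +1·2° lon, +8·1° lat → SW at lon 22°, lat 18°.
Subsquare g=6, k=10: +6·0.0833333° lon, +10·0.0416667° lat → SW at lon 22.5°, lat 18.4167°.
Cell spans 0.0833333° lon × 0.0416667° lat.
south 18.4167, north 18.4583.

18.4167, 18.4583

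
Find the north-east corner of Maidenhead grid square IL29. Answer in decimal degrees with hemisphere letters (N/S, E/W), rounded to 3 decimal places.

Field I=8, L=11: +8·20° lon, +11·10° lat → SW at lon -20°, lat 20°.
Square 2, 9: +2·2° lon, +9·1° lat → SW at lon -16°, lat 29°.
Cell spans 2° lon × 1° lat. NE corner is SW corner plus one full cell.
latitude 30.000° N, longitude 14.000° W.

30.000° N, 14.000° W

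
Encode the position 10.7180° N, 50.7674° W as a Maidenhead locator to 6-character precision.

GK40or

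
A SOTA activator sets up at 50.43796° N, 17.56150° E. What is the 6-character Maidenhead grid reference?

Add 180° to longitude and 90° to latitude: 197.5615, 140.4380.
Field: 197.5615/20 → 9 → J, 140.4380/10 → 14 → O; chars JO.
Square: 17.5615/2 → 8, 0.4380/1 → 0; chars 80.
Subsquare: 1.5615/0.0833333 → 18 → s, 0.4380/0.0416667 → 10 → k; chars sk.

JO80sk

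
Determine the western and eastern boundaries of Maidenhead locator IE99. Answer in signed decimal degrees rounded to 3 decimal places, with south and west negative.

Field I=8, E=4: +8·20° lon, +4·10° lat → SW at lon -20°, lat -50°.
Square 9, 9: +9·2° lon, +9·1° lat → SW at lon -2°, lat -41°.
Cell spans 2° lon × 1° lat.
west -2.000, east 0.000.

-2.000, 0.000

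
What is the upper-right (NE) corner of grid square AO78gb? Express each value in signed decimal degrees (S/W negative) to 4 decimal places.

Field A=0, O=14: +0·20° lon, +14·10° lat → SW at lon -180°, lat 50°.
Square 7, 8: +7·2° lon, +8·1° lat → SW at lon -166°, lat 58°.
Subsquare g=6, b=1: +6·0.0833333° lon, +1·0.0416667° lat → SW at lon -165.5°, lat 58.0417°.
Cell spans 0.0833333° lon × 0.0416667° lat. NE corner is SW corner plus one full cell.
latitude 58.0833, longitude -165.4167.

58.0833, -165.4167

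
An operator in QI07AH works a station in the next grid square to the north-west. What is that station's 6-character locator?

Longitude subsquare a = 0; −1 → -1, wraps to 23 = x, carry into square.
Longitude square 0; −1 → -1, wraps to 9, carry into field.
Longitude field Q = 16; −1 → 15 = P.
Latitude subsquare h = 7; +1 → 8 = i.

PI97xi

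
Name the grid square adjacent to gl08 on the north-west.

FL99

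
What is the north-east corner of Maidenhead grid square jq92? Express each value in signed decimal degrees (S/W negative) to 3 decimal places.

Field J=9, Q=16: +9·20° lon, +16·10° lat → SW at lon 0°, lat 70°.
Square 9, 2: +9·2° lon, +2·1° lat → SW at lon 18°, lat 72°.
Cell spans 2° lon × 1° lat. NE corner is SW corner plus one full cell.
latitude 73.000, longitude 20.000.

73.000, 20.000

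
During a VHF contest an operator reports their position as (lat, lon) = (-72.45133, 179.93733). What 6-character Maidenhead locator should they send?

Shift to the Maidenhead origin (180°W, 90°S): lon 359.9373, lat 17.5487.
Field: 359.9373/20 → 17 → R, 17.5487/10 → 1 → B; chars RB.
Square: 19.9373/2 → 9, 7.5487/1 → 7; chars 97.
Subsquare: 1.9373/0.0833333 → 23 → x, 0.5487/0.0416667 → 13 → n; chars xn.

RB97xn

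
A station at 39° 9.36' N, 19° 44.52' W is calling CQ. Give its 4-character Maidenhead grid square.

IM09

Shift to the Maidenhead origin (180°W, 90°S): lon 160.26, lat 129.16.
Field (20°×10°, letters A–R): 160.26/20 → 8 → I, 129.16/10 → 12 → M; chars IM.
Square (2°×1°, digits 0–9): 0.26/2 → 0, 9.16/1 → 9; chars 09.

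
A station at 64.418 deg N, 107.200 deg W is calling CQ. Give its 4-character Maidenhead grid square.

DP64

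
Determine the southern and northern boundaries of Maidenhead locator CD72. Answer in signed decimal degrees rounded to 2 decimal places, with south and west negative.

Field C=2, D=3: +2·20° lon, +3·10° lat → SW at lon -140°, lat -60°.
Square 7, 2: +7·2° lon, +2·1° lat → SW at lon -126°, lat -58°.
Cell spans 2° lon × 1° lat.
south -58.00, north -57.00.

-58.00, -57.00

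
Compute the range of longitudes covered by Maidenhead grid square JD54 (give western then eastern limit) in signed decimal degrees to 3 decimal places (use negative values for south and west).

Field J=9, D=3: +9·20° lon, +3·10° lat → SW at lon 0°, lat -60°.
Square 5, 4: +5·2° lon, +4·1° lat → SW at lon 10°, lat -56°.
Cell spans 2° lon × 1° lat.
west 10.000, east 12.000.

10.000, 12.000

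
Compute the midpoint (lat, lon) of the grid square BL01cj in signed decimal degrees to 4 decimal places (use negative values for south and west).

Field B=1, L=11: +1·20° lon, +11·10° lat → SW at lon -160°, lat 20°.
Square 0, 1: +0·2° lon, +1·1° lat → SW at lon -160°, lat 21°.
Subsquare c=2, j=9: +2·0.0833333° lon, +9·0.0416667° lat → SW at lon -159.833°, lat 21.375°.
Cell spans 0.0833333° lon × 0.0416667° lat. Centre is SW corner plus half of each.
latitude 21.3958, longitude -159.7917.

21.3958, -159.7917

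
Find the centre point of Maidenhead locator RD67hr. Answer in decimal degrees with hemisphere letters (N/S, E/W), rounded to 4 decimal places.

Field R=17, D=3: +17·20° lon, +3·10° lat → SW at lon 160°, lat -60°.
Square 6, 7: +6·2° lon, +7·1° lat → SW at lon 172°, lat -53°.
Subsquare h=7, r=17: +7·0.0833333° lon, +17·0.0416667° lat → SW at lon 172.583°, lat -52.2917°.
Cell spans 0.0833333° lon × 0.0416667° lat. Centre is SW corner plus half of each.
latitude 52.2708° S, longitude 172.6250° E.

52.2708° S, 172.6250° E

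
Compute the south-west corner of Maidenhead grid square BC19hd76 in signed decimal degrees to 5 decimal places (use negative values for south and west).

-60.85000, -157.35833

Field B=1, C=2: +1·20° lon, +2·10° lat → SW at lon -160°, lat -70°.
Square 1, 9: +1·2° lon, +9·1° lat → SW at lon -158°, lat -61°.
Subsquare h=7, d=3: +7·0.0833333° lon, +3·0.0416667° lat → SW at lon -157.417°, lat -60.875°.
Extended square 7, 6: +7·0.00833333° lon, +6·0.00416667° lat → SW at lon -157.358°, lat -60.85°.
latitude -60.85000, longitude -157.35833.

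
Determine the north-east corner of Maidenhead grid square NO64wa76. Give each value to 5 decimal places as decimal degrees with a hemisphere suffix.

54.02917° N, 93.90000° E

Field N=13, O=14: +13·20° lon, +14·10° lat → SW at lon 80°, lat 50°.
Square 6, 4: +6·2° lon, +4·1° lat → SW at lon 92°, lat 54°.
Subsquare w=22, a=0: +22·0.0833333° lon, +0·0.0416667° lat → SW at lon 93.8333°, lat 54°.
Extended square 7, 6: +7·0.00833333° lon, +6·0.00416667° lat → SW at lon 93.8917°, lat 54.025°.
Cell spans 0.00833333° lon × 0.00416667° lat. NE corner is SW corner plus one full cell.
latitude 54.02917° N, longitude 93.90000° E.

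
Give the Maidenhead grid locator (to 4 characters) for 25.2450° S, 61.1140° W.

FG94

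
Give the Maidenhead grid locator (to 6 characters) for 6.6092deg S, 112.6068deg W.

Shift to the Maidenhead origin (180°W, 90°S): lon 67.3932, lat 83.3908.
Field: lon ⌊67.3932/20⌋ = 3 → D; lat ⌊83.3908/10⌋ = 8 → I.
Square: lon ⌊7.3932/2⌋ = 3; lat ⌊3.3908/1⌋ = 3.
Subsquare: lon ⌊1.3932/0.0833333⌋ = 16 → q; lat ⌊0.3908/0.0416667⌋ = 9 → j.

DI33qj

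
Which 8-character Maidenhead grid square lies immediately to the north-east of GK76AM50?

GK76am61

Longitude extended square 5; +1 → 6.
Latitude extended square 0; +1 → 1.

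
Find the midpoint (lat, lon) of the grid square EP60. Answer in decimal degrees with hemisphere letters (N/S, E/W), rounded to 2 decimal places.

Field E=4, P=15: +4·20° lon, +15·10° lat → SW at lon -100°, lat 60°.
Square 6, 0: +6·2° lon, +0·1° lat → SW at lon -88°, lat 60°.
Cell spans 2° lon × 1° lat. Centre is SW corner plus half of each.
latitude 60.50° N, longitude 87.00° W.

60.50° N, 87.00° W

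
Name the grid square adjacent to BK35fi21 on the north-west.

Longitude extended square 2; −1 → 1.
Latitude extended square 1; +1 → 2.

BK35fi12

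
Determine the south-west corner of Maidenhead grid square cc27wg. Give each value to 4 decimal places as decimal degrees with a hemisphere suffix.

62.7500° S, 134.1667° W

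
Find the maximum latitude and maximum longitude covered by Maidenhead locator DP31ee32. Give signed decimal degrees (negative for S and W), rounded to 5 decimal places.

61.17917, -113.63333

Field D=3, P=15: +3·20° lon, +15·10° lat → SW at lon -120°, lat 60°.
Square 3, 1: +3·2° lon, +1·1° lat → SW at lon -114°, lat 61°.
Subsquare e=4, e=4: +4·0.0833333° lon, +4·0.0416667° lat → SW at lon -113.667°, lat 61.1667°.
Extended square 3, 2: +3·0.00833333° lon, +2·0.00416667° lat → SW at lon -113.642°, lat 61.175°.
Cell spans 0.00833333° lon × 0.00416667° lat. NE corner is SW corner plus one full cell.
latitude 61.17917, longitude -113.63333.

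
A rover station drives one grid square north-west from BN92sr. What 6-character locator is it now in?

BN92rs

Longitude subsquare s = 18; −1 → 17 = r.
Latitude subsquare r = 17; +1 → 18 = s.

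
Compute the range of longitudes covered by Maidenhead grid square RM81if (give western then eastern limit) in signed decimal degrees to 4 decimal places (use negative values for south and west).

Field R=17, M=12: +17·20° lon, +12·10° lat → SW at lon 160°, lat 30°.
Square 8, 1: +8·2° lon, +1·1° lat → SW at lon 176°, lat 31°.
Subsquare i=8, f=5: +8·0.0833333° lon, +5·0.0416667° lat → SW at lon 176.667°, lat 31.2083°.
Cell spans 0.0833333° lon × 0.0416667° lat.
west 176.6667, east 176.7500.

176.6667, 176.7500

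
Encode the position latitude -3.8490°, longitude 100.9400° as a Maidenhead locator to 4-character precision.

Add 180° to longitude and 90° to latitude: 280.94, 86.15.
Field (20°×10°, letters A–R): lon ⌊280.94/20⌋ = 14 → O; lat ⌊86.15/10⌋ = 8 → I.
Square (2°×1°, digits 0–9): lon ⌊0.94/2⌋ = 0; lat ⌊6.15/1⌋ = 6.

OI06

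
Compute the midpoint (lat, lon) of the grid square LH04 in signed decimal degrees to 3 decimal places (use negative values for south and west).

-15.500, 41.000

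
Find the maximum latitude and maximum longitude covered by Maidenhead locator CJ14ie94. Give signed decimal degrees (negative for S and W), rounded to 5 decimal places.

4.18750, -137.25000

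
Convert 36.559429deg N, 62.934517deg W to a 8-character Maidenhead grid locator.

Add 180° to longitude and 90° to latitude: 117.06548, 126.55943.
Field (20°×10°, letters A–R): 117.06548/20 → 5 → F, 126.55943/10 → 12 → M; chars FM.
Square (2°×1°, digits 0–9): 17.06548/2 → 8, 6.55943/1 → 6; chars 86.
Subsquare (5′×2.5′, letters a–x): 1.06548/0.0833333 → 12 → m, 0.55943/0.0416667 → 13 → n; chars mn.
Extended square (30″×15″, digits 0–9): 0.06548/0.00833333 → 7, 0.01776/0.00416667 → 4; chars 74.

FM86mn74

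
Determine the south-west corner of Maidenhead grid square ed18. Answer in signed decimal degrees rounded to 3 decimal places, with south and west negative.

Field E=4, D=3: +4·20° lon, +3·10° lat → SW at lon -100°, lat -60°.
Square 1, 8: +1·2° lon, +8·1° lat → SW at lon -98°, lat -52°.
latitude -52.000, longitude -98.000.

-52.000, -98.000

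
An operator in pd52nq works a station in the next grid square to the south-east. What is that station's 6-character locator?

PD52op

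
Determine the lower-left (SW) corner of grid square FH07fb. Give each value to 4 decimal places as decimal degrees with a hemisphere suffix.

12.9583° S, 79.5833° W

Field F=5, H=7: +5·20° lon, +7·10° lat → SW at lon -80°, lat -20°.
Square 0, 7: +0·2° lon, +7·1° lat → SW at lon -80°, lat -13°.
Subsquare f=5, b=1: +5·0.0833333° lon, +1·0.0416667° lat → SW at lon -79.5833°, lat -12.9583°.
latitude 12.9583° S, longitude 79.5833° W.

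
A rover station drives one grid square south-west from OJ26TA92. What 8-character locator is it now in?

Longitude extended square 9; −1 → 8.
Latitude extended square 2; −1 → 1.

OJ26ta81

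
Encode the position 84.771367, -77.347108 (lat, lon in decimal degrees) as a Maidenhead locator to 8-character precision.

FR14hs85

Offset from 180°W / 90°S: lon 102.65289°, lat 174.77137°.
Field: 102.65289/20 → 5 → F, 174.77137/10 → 17 → R; chars FR.
Square: 2.65289/2 → 1, 4.77137/1 → 4; chars 14.
Subsquare: 0.65289/0.0833333 → 7 → h, 0.77137/0.0416667 → 18 → s; chars hs.
Extended square: 0.06956/0.00833333 → 8, 0.02137/0.00416667 → 5; chars 85.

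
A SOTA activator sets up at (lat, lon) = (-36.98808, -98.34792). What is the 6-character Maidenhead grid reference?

EF03ta

Add 180° to longitude and 90° to latitude: 81.6521, 53.0119.
Field: lon ⌊81.6521/20⌋ = 4 → E; lat ⌊53.0119/10⌋ = 5 → F.
Square: lon ⌊1.6521/2⌋ = 0; lat ⌊3.0119/1⌋ = 3.
Subsquare: lon ⌊1.6521/0.0833333⌋ = 19 → t; lat ⌊0.0119/0.0416667⌋ = 0 → a.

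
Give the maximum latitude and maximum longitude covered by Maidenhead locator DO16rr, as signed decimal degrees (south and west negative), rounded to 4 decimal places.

56.7500, -116.5000

Field D=3, O=14: +3·20° lon, +14·10° lat → SW at lon -120°, lat 50°.
Square 1, 6: +1·2° lon, +6·1° lat → SW at lon -118°, lat 56°.
Subsquare r=17, r=17: +17·0.0833333° lon, +17·0.0416667° lat → SW at lon -116.583°, lat 56.7083°.
Cell spans 0.0833333° lon × 0.0416667° lat. NE corner is SW corner plus one full cell.
latitude 56.7500, longitude -116.5000.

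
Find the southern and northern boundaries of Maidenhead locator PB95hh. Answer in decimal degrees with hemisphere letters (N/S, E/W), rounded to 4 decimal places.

74.7083° S, 74.6667° S

Field P=15, B=1: +15·20° lon, +1·10° lat → SW at lon 120°, lat -80°.
Square 9, 5: +9·2° lon, +5·1° lat → SW at lon 138°, lat -75°.
Subsquare h=7, h=7: +7·0.0833333° lon, +7·0.0416667° lat → SW at lon 138.583°, lat -74.7083°.
Cell spans 0.0833333° lon × 0.0416667° lat.
south 74.7083° S, north 74.6667° S.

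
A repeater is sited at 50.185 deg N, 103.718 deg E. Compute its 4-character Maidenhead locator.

OO10

Shift to the Maidenhead origin (180°W, 90°S): lon 283.72, lat 140.19.
Field: 283.72/20 → 14 → O, 140.19/10 → 14 → O; chars OO.
Square: 3.72/2 → 1, 0.19/1 → 0; chars 10.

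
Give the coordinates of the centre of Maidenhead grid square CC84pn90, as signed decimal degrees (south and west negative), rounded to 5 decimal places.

-65.45625, -122.67083

Field C=2, C=2: +2·20° lon, +2·10° lat → SW at lon -140°, lat -70°.
Square 8, 4: +8·2° lon, +4·1° lat → SW at lon -124°, lat -66°.
Subsquare p=15, n=13: +15·0.0833333° lon, +13·0.0416667° lat → SW at lon -122.75°, lat -65.4583°.
Extended square 9, 0: +9·0.00833333° lon, +0·0.00416667° lat → SW at lon -122.675°, lat -65.4583°.
Cell spans 0.00833333° lon × 0.00416667° lat. Centre is SW corner plus half of each.
latitude -65.45625, longitude -122.67083.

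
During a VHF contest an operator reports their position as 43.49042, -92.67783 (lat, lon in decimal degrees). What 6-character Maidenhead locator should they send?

EN33pl

Shift to the Maidenhead origin (180°W, 90°S): lon 87.3222, lat 133.4904.
Field (20°×10°, letters A–R): lon ⌊87.3222/20⌋ = 4 → E; lat ⌊133.4904/10⌋ = 13 → N.
Square (2°×1°, digits 0–9): lon ⌊7.3222/2⌋ = 3; lat ⌊3.4904/1⌋ = 3.
Subsquare (5′×2.5′, letters a–x): lon ⌊1.3222/0.0833333⌋ = 15 → p; lat ⌊0.4904/0.0416667⌋ = 11 → l.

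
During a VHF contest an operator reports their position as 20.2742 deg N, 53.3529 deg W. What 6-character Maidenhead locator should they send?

Offset from 180°W / 90°S: lon 126.6471°, lat 110.2742°.
Field (20°×10°, letters A–R): lon ⌊126.6471/20⌋ = 6 → G; lat ⌊110.2742/10⌋ = 11 → L.
Square (2°×1°, digits 0–9): lon ⌊6.6471/2⌋ = 3; lat ⌊0.2742/1⌋ = 0.
Subsquare (5′×2.5′, letters a–x): lon ⌊0.6471/0.0833333⌋ = 7 → h; lat ⌊0.2742/0.0416667⌋ = 6 → g.

GL30hg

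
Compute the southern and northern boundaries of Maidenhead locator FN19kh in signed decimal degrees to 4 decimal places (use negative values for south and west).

Field F=5, N=13: +5·20° lon, +13·10° lat → SW at lon -80°, lat 40°.
Square 1, 9: +1·2° lon, +9·1° lat → SW at lon -78°, lat 49°.
Subsquare k=10, h=7: +10·0.0833333° lon, +7·0.0416667° lat → SW at lon -77.1667°, lat 49.2917°.
Cell spans 0.0833333° lon × 0.0416667° lat.
south 49.2917, north 49.3333.

49.2917, 49.3333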